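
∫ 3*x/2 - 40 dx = 3*x^2/4 - 40*x + C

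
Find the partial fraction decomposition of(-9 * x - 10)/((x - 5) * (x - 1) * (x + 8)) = 62/(117*(x + 8)) + 19/(36*(x - 1)) - 55/(52*(x - 5))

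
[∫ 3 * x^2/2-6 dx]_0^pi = -8 + (-2 + pi)^2*(pi/2 + 2)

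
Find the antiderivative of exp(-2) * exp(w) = exp(w - 2) + C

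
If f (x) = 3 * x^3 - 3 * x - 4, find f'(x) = 9*x^2 - 3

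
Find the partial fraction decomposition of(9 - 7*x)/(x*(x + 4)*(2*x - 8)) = 37/(64*(x + 4)) - 19/(64*(x - 4)) - 9/(32*x)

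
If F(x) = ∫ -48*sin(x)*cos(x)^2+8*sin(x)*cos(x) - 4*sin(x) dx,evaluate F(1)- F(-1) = 0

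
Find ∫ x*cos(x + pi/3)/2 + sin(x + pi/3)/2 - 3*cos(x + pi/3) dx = (x/2 - 3)*sin(x + pi/3) + C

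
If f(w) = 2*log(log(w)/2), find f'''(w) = (4*log(w)^2 + 6*log(w) + 4)/(w^3*log(w)^3)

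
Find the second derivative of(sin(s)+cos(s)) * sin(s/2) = sqrt(2)*(-5*sin(s/2)*sin(s + pi/4)/4 + cos(s/2)*cos(s + pi/4))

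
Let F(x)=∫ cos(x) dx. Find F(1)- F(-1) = 2*sin(1)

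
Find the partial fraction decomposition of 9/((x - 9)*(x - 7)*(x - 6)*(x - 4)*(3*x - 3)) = 1/(240*(x - 1)) - 1/(30*(x - 4)) + 1/(10*(x - 6)) - 1/(12*(x - 7)) + 1/(80*(x - 9))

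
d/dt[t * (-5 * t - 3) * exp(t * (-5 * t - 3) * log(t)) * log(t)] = (50*t^3*log(t)^2 + 25*t^3*log(t) + 45*t^2*log(t)^2 + 30*t^2*log(t) + 9*t*log(t)^2 - t*log(t) - 5*t - 3*log(t) - 3)*exp(-5*t^2*log(t) - 3*t*log(t))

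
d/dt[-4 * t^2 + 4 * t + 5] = 4 - 8*t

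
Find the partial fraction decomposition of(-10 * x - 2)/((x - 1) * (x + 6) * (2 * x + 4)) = 29/(28*(x + 6)) - 3/(4*(x + 2)) - 2/(7*(x - 1))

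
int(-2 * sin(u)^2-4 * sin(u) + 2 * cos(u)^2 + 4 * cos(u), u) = (sqrt(2)*sin(u + pi/4) + 2)^2 + C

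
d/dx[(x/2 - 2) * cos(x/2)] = -x*sin(x/2)/4 + sin(x/2) + cos(x/2)/2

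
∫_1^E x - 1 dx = (-1 + E)^2/2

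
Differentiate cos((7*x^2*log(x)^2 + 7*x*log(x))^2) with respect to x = -98*x*(2*x^2*log(x)^3 + 2*x^2*log(x)^2 + 3*x*log(x)^2 + 3*x*log(x) + log(x) + 1)*log(x)*sin(49*x^2*(x^2*log(x)^2 + 2*x*log(x) + 1)*log(x)^2)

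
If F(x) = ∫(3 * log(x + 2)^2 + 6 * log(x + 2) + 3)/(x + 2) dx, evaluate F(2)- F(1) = -(1 + log(3))^3 + (1 + log(4))^3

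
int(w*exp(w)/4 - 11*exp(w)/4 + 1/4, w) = (w - 12)*(exp(w) + 1)/4 + C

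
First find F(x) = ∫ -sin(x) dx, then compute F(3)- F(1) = cos(3) - cos(1)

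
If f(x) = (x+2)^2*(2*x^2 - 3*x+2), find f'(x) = 8*x^3 + 15*x^2 - 4*x - 4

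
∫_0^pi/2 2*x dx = pi^2/4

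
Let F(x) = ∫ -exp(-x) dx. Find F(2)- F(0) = -1 + exp(-2)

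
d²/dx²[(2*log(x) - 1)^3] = (-24*log(x)^2 + 72*log(x) - 30)/x^2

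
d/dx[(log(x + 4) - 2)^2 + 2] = (2*log(x + 4) - 4)/(x + 4)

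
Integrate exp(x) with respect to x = exp(x) + C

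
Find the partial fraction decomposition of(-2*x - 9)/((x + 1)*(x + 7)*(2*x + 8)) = 5/(36*(x + 7)) + 1/(18*(x + 4)) - 7/(36*(x + 1))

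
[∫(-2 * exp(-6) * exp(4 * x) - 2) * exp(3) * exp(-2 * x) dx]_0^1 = -exp(3) - exp(-1) + exp(-3) + E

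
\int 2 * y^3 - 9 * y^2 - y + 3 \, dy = y^4/2 - 3*y^3 - y^2/2 + 3*y + C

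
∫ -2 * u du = -u^2 + C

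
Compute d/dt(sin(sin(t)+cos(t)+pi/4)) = sqrt(2)*cos(t + pi/4)*cos(sqrt(2)*sin(t + pi/4) + pi/4)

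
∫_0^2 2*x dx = 4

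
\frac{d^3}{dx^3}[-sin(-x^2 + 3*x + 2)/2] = -4*x^3*cos(-x^2 + 3*x + 2) + 18*x^2*cos(-x^2 + 3*x + 2) + 6*x*sin(-x^2 + 3*x + 2) - 27*x*cos(-x^2 + 3*x + 2) - 9*sin(-x^2 + 3*x + 2) + 27*cos(-x^2 + 3*x + 2)/2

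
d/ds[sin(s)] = cos(s)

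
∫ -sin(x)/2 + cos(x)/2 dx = sqrt(2)*sin(x + pi/4)/2 + C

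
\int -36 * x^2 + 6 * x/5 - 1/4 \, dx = -12*x^3 + 3*x^2/5 - x/4 + C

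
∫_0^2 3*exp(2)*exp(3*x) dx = -exp(2) + exp(8)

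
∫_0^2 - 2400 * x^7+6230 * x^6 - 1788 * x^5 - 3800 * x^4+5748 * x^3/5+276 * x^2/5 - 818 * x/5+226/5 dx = -8816/5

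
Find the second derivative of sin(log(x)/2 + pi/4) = sqrt(2)*(sin(log(x)/2) - 3*cos(log(x)/2))/(8*x^2)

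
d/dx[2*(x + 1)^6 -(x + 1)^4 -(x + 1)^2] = 12*x^5 + 60*x^4 + 116*x^3 + 108*x^2 + 46*x + 6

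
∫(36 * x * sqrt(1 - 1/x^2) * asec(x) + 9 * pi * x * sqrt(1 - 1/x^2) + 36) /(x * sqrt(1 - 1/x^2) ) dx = 9*x*(4*asec(x) + pi) + C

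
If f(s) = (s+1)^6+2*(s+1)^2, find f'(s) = 6*s^5 + 30*s^4 + 60*s^3 + 60*s^2 + 34*s + 10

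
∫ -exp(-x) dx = exp(-x) + C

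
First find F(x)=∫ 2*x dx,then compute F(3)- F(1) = 8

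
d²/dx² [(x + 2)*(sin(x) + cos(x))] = -x*sin(x) - x*cos(x) - 4*sin(x)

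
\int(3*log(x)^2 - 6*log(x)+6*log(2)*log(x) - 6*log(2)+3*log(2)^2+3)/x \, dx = (log(2*x) - 1)^3 + C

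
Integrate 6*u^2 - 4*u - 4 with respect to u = 2*u^3 - 2*u^2 - 4*u + C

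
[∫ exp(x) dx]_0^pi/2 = -1 + exp(pi/2)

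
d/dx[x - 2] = 1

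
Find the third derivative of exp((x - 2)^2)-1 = 8*x^3*exp(x^2 - 4*x + 4) - 48*x^2*exp(x^2 - 4*x + 4) + 108*x*exp(x^2 - 4*x + 4) - 88*exp(x^2 - 4*x + 4)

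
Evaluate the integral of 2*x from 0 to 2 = 4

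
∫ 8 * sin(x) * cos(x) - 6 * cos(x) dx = 2*(2*sin(x) - 3)*sin(x) + C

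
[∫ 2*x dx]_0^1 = 1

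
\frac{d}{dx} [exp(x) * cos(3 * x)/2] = (-3*sin(3*x) + cos(3*x))*exp(x)/2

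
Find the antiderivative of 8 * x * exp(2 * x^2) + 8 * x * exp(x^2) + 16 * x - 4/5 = 8*x^2 - 4*x/5 + 2*exp(2*x^2) + 4*exp(x^2) + C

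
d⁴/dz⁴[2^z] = 2^z*log(2)^4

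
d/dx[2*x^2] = 4*x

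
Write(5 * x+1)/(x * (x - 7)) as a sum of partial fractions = 36/(7*(x - 7)) - 1/(7*x)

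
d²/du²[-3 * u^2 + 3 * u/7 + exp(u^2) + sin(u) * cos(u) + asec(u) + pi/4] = (4*u^7*exp(u^2) - 6*u^5*exp(u^2) - 2*u^5*sin(2*u) - 6*u^5 + 4*u^3*sin(2*u) + 12*u^3 - 2*u^2*sqrt(1 - 1/u^2) + 2*u*exp(u^2) - 2*u*sin(2*u) - 6*u + sqrt(1 - 1/u^2))/(u^5 - 2*u^3 + u)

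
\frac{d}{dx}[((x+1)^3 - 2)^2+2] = 6*x^5 + 30*x^4 + 60*x^3 + 48*x^2 + 6*x - 6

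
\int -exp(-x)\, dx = exp(-x) + C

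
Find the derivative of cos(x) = -sin(x)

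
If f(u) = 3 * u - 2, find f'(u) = 3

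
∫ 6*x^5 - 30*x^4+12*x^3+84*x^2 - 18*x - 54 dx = x^6 - 6*x^5 + 3*x^4 + 28*x^3 - 9*x^2 - 54*x + C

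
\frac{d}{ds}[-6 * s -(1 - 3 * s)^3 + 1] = 81*s^2 - 54*s + 3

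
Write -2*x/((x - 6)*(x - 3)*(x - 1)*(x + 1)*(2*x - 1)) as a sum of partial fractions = 16/(165*(2*x - 1)) + 1/(84*(x + 1)) - 1/(10*(x - 1)) + 1/(20*(x - 3)) - 4/(385*(x - 6))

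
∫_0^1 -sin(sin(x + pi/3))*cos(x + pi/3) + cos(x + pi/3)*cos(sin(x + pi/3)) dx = -sin(sqrt(3)/2) - cos(sqrt(3)/2) + cos(sin(1 + pi/3)) + sin(sin(1 + pi/3))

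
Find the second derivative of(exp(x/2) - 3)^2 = -3*exp(x/2)/2 + exp(x)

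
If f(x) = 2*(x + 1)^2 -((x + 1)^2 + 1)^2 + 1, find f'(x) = -4*x^3 - 12*x^2 - 12*x - 4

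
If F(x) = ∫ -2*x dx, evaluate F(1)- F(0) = -1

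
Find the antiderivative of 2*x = x^2 + C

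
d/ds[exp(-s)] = -exp(-s)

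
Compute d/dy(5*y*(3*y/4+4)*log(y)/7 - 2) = 15*y*log(y)/14 + 15*y/28 + 20*log(y)/7 + 20/7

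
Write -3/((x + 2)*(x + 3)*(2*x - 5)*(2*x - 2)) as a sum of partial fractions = -4/(99*(2*x - 5)) + 3/(88*(x + 3)) - 1/(18*(x + 2)) + 1/(24*(x - 1))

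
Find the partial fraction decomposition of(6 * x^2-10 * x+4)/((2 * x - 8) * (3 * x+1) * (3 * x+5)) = 14/(17*(3*x + 5)) - 3/(13*(3*x + 1)) + 30/(221*(x - 4))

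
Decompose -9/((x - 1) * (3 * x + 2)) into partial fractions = 27/(5*(3*x + 2)) - 9/(5*(x - 1))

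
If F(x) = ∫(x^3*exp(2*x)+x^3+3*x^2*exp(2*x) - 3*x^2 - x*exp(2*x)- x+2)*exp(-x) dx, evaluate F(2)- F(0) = -7*exp(-2) + 7*exp(2)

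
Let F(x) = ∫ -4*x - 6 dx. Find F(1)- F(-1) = -12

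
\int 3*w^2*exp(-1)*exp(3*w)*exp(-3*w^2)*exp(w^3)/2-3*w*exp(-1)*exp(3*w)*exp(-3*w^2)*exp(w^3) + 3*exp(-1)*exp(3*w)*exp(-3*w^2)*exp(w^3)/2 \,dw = exp((w - 1)^3)/2 + C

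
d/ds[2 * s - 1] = 2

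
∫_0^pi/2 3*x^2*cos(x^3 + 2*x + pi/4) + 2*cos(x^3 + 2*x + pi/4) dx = -sqrt(2)/2 - sin(pi/4 + pi^3/8)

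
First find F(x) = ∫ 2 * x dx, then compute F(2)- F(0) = 4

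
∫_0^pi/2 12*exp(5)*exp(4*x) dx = -3*exp(5) + 3*exp(5 + 2*pi)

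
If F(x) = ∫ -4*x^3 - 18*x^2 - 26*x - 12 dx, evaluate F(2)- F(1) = -108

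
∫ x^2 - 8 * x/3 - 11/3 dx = x^3/3 - 4*x^2/3 - 11*x/3 + C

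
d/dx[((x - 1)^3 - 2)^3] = 9*x^8 - 72*x^7 + 252*x^6 - 540*x^5 + 810*x^4 - 864*x^3 + 648*x^2 - 324*x + 81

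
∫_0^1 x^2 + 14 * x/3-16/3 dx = -8/3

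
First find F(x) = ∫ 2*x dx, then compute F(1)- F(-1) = 0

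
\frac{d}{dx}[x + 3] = 1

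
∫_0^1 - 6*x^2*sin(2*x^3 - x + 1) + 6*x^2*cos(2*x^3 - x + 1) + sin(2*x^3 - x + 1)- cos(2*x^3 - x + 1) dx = -sin(1) - cos(1) + cos(2) + sin(2)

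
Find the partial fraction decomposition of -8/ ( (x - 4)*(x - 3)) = 8/(x - 3) - 8/(x - 4)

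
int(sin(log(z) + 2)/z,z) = -cos(log(z) + 2) + C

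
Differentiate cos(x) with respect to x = -sin(x)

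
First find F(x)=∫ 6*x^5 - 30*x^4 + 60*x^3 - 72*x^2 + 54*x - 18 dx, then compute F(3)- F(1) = 32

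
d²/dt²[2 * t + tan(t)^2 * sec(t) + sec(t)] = -9/cos(t)^3 + 12/cos(t)^5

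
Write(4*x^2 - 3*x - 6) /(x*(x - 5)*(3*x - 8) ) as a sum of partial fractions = -65/(28*(3*x - 8)) + 79/(35*(x - 5)) - 3/(20*x)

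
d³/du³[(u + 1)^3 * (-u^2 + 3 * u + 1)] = 42 - 60*u^2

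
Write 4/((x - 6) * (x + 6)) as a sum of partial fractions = -1/(3*(x + 6)) + 1/(3*(x - 6))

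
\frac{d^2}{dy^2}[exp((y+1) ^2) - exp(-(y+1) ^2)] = (4*y^2*exp(2*y^2 + 4*y + 2) - 4*y^2 + 8*y*exp(2*y^2 + 4*y + 2) - 8*y + 6*exp(2*y^2 + 4*y + 2) - 2)*exp(-y^2 - 2*y - 1)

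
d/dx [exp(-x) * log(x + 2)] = (-x*log(x + 2) - 2*log(x + 2) + 1)/(x*exp(x) + 2*exp(x))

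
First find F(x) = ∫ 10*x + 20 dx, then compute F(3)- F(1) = 80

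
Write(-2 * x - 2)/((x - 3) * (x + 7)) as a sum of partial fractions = -6/(5*(x + 7)) - 4/(5*(x - 3))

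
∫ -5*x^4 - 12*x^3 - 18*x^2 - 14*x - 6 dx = -x^5 - 3*x^4 - 6*x^3 - 7*x^2 - 6*x + C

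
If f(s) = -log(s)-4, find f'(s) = -1/s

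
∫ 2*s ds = s^2 + C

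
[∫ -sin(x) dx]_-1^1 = 0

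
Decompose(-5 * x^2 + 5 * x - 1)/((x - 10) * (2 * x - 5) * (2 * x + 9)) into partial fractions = -499/(812*(2*x + 9)) + 79/(420*(2*x - 5)) - 451/(435*(x - 10))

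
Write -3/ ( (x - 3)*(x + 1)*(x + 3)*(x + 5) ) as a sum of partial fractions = 3/(64*(x + 5)) - 1/(8*(x + 3)) + 3/(32*(x + 1)) - 1/(64*(x - 3))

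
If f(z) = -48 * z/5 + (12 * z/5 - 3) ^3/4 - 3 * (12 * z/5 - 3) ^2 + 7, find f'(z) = 1296*z^2/125 - 1512*z/25 + 249/5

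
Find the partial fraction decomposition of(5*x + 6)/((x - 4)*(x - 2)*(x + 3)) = -9/(35*(x + 3)) - 8/(5*(x - 2)) + 13/(7*(x - 4))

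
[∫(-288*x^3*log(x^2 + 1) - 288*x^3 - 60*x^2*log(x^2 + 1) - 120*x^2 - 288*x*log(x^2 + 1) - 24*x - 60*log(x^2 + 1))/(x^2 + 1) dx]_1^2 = -708*log(5) + 216*log(2)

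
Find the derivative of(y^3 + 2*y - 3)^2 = 6*y^5 + 16*y^3 - 18*y^2 + 8*y - 12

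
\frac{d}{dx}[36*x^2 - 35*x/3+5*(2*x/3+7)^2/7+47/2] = 4576*x/63 - 5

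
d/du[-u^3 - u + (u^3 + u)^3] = 9*u^8 + 21*u^6 + 15*u^4 - 1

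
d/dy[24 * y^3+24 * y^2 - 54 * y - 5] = 72*y^2 + 48*y - 54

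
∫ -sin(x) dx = cos(x) + C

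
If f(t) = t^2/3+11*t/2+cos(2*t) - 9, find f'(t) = 2*t/3 - 2*sin(2*t) + 11/2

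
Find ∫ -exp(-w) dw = exp(-w) + C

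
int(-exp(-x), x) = exp(-x) + C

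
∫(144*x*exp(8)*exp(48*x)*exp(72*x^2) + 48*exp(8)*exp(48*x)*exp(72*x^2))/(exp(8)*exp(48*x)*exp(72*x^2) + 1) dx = log(exp(8*(3*x + 1)^2) + 1) + C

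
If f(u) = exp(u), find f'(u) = exp(u)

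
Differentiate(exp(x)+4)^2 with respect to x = 2*exp(2*x) + 8*exp(x)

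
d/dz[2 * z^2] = 4*z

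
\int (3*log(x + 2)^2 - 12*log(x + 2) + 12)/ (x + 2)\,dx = (log(x + 2) - 2)^3 + C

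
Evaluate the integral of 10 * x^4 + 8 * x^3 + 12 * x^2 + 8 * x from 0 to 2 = 144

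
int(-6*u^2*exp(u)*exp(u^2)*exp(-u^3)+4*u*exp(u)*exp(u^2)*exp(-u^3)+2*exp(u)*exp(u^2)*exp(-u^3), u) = 2*exp(u*(-u^2 + u + 1)) + C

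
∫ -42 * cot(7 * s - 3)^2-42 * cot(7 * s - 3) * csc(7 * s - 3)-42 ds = 6*cot(7*s - 3) + 6*csc(7*s - 3) + C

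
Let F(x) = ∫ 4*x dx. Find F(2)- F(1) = 6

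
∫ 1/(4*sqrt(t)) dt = sqrt(t)/2 + C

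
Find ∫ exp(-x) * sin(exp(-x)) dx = cos(exp(-x)) + C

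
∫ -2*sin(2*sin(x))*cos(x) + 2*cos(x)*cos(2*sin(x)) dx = sqrt(2)*sin(2*sin(x) + pi/4) + C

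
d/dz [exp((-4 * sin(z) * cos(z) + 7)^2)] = 8*(sin(4*z) - 7*cos(2*z))*exp(49)*exp(-4*(1 - cos(2*z))^2)*exp(8 - 8*cos(2*z))*exp(-28*sin(2*z))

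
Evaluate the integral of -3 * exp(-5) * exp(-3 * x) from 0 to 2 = -exp(-5) + exp(-11)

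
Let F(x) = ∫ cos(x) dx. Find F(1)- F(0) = sin(1)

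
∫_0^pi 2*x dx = pi^2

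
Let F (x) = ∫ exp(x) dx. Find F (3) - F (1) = -E + exp(3)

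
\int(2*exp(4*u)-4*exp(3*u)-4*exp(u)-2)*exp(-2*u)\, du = ((exp(u) - 2)*exp(u) - 1)^2*exp(-2*u) + C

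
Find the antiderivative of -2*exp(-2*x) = exp(-2*x) + C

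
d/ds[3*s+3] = 3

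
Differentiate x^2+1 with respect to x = 2*x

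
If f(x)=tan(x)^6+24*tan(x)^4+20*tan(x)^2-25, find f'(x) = 6*tan(x)^7 + 102*tan(x)^5 + 136*tan(x)^3 + 40*tan(x)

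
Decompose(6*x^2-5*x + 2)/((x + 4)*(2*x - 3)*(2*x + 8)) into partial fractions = 16/(121*(2*x - 3)) + 347/(242*(x + 4)) - 59/(11*(x + 4)^2)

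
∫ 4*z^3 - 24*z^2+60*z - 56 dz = z^4 - 8*z^3 + 30*z^2 - 56*z + C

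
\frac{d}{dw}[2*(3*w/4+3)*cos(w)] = -3*w*sin(w)/2 - 6*sin(w) + 3*cos(w)/2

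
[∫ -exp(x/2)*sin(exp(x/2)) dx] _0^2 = 2*cos(E) - 2*cos(1)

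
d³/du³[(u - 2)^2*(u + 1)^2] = 24*u - 12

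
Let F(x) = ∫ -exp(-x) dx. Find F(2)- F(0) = -1 + exp(-2)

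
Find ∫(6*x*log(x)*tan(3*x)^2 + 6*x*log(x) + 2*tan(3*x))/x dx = 2*log(x)*tan(3*x) + C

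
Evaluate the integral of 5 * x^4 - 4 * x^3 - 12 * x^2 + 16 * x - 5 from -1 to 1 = -16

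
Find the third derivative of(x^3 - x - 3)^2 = 120*x^3 - 48*x - 36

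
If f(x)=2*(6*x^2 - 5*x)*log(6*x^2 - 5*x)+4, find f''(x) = (144*x^2*log(6*x^2 - 5*x) + 432*x^2 - 120*x*log(6*x^2 - 5*x) - 360*x + 50)/(6*x^2 - 5*x)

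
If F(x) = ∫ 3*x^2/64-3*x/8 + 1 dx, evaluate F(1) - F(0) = 53/64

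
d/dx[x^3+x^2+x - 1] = 3*x^2 + 2*x + 1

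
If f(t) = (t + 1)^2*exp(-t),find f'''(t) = (-t^2 + 4*t - 1)*exp(-t)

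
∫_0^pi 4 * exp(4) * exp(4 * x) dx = -exp(4) + exp(4 + 4*pi)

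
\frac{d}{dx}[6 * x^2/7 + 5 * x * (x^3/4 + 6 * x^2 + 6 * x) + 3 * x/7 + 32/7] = 5*x^3 + 90*x^2 + 432*x/7 + 3/7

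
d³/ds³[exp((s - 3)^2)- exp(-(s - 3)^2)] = (8*s^3*exp(2*s^2 - 12*s + 18) + 8*s^3 - 72*s^2*exp(2*s^2 - 12*s + 18) - 72*s^2 + 228*s*exp(2*s^2 - 12*s + 18) + 204*s - 252*exp(2*s^2 - 12*s + 18) - 180)*exp(-s^2 + 6*s - 9)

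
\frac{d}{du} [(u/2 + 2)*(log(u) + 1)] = (u*log(u) + 2*u + 4)/(2*u)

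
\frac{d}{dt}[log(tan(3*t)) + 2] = 6/sin(6*t)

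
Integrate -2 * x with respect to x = -x^2 + C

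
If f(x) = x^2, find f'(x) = 2*x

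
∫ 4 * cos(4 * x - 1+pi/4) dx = sin(4*x - 1 + pi/4) + C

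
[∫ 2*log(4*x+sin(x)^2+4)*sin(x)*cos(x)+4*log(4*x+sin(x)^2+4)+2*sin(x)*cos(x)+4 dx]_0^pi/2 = -8*log(2) + (5 + 2*pi)*log(5 + 2*pi)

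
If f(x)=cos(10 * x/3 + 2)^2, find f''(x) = -200*cos(20*x/3 + 4)/9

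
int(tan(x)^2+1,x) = tan(x) + C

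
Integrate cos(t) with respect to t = sin(t) + C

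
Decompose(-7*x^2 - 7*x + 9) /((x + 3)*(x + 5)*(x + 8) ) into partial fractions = -383/(15*(x + 8)) + 131/(6*(x + 5)) - 33/(10*(x + 3))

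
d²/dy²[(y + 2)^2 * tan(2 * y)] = 8*y^2*tan(2*y)^3 + 8*y^2*tan(2*y) + 32*y*tan(2*y)^3 + 8*y*tan(2*y)^2 + 32*y*tan(2*y) + 8*y + 32*tan(2*y)^3 + 16*tan(2*y)^2 + 34*tan(2*y) + 16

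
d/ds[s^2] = 2*s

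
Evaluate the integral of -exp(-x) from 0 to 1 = -1 + exp(-1)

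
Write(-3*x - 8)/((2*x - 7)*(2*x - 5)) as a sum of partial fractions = 31/(4*(2*x - 5)) - 37/(4*(2*x - 7))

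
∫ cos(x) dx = sin(x) + C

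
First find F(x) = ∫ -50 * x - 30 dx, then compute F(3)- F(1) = -260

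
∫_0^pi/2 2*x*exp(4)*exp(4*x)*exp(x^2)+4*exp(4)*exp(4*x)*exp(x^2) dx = -exp(4) + exp((pi/2 + 2)^2)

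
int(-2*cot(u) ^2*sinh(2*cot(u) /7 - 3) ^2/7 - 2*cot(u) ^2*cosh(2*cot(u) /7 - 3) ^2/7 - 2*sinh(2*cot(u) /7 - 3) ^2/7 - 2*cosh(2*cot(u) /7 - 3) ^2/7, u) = sinh(4*cot(u)/7 - 6)/2 + C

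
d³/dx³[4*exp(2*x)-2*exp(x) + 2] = 32*exp(2*x) - 2*exp(x)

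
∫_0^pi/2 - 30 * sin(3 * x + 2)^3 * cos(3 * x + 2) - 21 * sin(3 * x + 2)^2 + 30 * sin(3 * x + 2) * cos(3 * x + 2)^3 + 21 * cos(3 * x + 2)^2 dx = -7*sin(4)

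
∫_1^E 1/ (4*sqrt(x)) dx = -1/2 + exp(1/2)/2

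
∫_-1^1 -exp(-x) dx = -E + exp(-1)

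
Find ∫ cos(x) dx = sin(x) + C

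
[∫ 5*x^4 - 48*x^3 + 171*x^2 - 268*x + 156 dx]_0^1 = 68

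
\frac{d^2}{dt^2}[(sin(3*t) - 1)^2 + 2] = 18*sin(3*t) + 18*cos(6*t)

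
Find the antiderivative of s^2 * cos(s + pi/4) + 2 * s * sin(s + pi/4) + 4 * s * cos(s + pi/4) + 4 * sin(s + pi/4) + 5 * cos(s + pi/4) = ((s + 2)^2 + 1)*sin(s + pi/4) + C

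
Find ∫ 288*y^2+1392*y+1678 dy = 96*y^3 + 696*y^2 + 1678*y + C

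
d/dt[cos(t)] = -sin(t)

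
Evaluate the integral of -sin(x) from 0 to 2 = -1 + cos(2)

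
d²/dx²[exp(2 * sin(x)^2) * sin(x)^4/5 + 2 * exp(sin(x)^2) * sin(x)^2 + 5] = 4*(-4*exp(sin(x)^2)*sin(x)^8/5 - 6*exp(sin(x)^2)*sin(x)^6/5 + exp(sin(x)^2)*sin(x)^4 + 3*exp(sin(x)^2)*sin(x)^2/5 - 2*sin(x)^6 - 4*sin(x)^4 + 3*sin(x)^2 + 1)*exp(sin(x)^2)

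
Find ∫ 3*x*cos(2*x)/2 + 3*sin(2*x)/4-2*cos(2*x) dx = (3*x/4 - 1)*sin(2*x) + C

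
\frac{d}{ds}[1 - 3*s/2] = -3/2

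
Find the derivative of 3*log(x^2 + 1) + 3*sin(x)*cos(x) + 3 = 3*(-2*x^2*sin(x)^2 + x^2 + 2*x - 2*sin(x)^2 + 1)/(x^2 + 1)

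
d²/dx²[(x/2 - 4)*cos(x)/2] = -x*cos(x)/4 - sin(x)/2 + 2*cos(x)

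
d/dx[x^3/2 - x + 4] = 3*x^2/2 - 1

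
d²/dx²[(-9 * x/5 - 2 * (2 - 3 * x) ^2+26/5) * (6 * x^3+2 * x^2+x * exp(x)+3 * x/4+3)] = -18*x^3*exp(x) - 2160*x^3 - 429*x^2*exp(x)/5 + 5832*x^2/5 - 22*x*exp(x) + 423*x/5 + 194*exp(x)/5 - 859/10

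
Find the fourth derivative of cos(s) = cos(s)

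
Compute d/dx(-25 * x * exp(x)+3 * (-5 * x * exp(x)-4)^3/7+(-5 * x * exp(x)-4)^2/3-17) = -1125*x^3*exp(3*x)/7 - 1125*x^2*exp(3*x)/7 - 5050*x^2*exp(2*x)/21 - 5050*x*exp(2*x)/21 - 2405*x*exp(x)/21 - 2405*exp(x)/21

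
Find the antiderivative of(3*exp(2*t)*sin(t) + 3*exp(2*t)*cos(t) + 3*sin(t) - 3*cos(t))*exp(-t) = 6*sin(t)*sinh(t) + C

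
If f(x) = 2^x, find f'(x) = 2^x*log(2)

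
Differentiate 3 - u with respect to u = -1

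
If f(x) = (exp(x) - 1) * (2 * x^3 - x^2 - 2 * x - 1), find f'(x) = 2*x^3*exp(x) + 5*x^2*exp(x) - 6*x^2 - 4*x*exp(x) + 2*x - 3*exp(x) + 2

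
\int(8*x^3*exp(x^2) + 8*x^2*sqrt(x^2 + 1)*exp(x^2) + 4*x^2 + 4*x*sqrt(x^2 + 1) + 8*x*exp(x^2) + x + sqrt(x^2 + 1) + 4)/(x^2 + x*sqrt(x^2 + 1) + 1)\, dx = 4*x + 4*exp(x^2) + log(x + sqrt(x^2 + 1)) + C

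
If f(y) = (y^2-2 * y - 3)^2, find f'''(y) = 24*y - 24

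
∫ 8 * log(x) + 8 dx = 8*x*log(x) + C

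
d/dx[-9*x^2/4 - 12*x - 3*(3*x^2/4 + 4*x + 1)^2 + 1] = -27*x^3/4 - 54*x^2 - 219*x/2 - 36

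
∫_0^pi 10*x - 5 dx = -5*pi + 5*pi^2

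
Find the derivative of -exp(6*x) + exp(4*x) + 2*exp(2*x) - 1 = -6*exp(6*x) + 4*exp(4*x) + 4*exp(2*x)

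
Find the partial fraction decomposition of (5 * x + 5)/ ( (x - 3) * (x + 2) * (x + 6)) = -25/(36*(x + 6)) + 1/(4*(x + 2)) + 4/(9*(x - 3))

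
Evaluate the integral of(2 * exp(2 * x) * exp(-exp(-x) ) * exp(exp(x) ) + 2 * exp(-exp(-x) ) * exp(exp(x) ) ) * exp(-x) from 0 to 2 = -2 + 2*exp(-exp(-2) + exp(2))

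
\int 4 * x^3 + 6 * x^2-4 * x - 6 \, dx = x^4 + 2*x^3 - 2*x^2 - 6*x + C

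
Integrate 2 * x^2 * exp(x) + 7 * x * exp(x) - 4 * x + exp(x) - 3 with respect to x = (exp(x) - 1)*(2*x^2 + 3*x - 2) + C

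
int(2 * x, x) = x^2 + C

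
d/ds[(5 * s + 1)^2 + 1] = 50*s + 10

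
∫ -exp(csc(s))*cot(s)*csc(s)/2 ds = exp(csc(s))/2 + C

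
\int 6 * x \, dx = 3*x^2 + C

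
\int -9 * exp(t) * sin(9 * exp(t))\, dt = cos(9*exp(t)) + C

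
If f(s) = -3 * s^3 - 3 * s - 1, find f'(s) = -9*s^2 - 3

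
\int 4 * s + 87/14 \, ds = 2*s^2 + 87*s/14 + C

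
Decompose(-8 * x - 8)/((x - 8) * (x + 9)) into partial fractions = -64/(17*(x + 9)) - 72/(17*(x - 8))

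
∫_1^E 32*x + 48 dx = -100 + (-4*E - 6)^2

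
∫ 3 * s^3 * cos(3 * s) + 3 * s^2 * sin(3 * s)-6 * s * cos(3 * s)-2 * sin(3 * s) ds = s*(s^2 - 2)*sin(3*s) + C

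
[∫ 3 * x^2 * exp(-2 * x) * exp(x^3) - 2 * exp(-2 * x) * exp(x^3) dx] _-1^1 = -E + exp(-1)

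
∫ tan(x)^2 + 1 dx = tan(x) + C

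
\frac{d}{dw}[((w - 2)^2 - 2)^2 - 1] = 4*w^3 - 24*w^2 + 40*w - 16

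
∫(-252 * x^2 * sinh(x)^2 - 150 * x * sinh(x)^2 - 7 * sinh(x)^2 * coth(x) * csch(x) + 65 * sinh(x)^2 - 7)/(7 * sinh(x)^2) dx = -12*x^3 - 75*x^2/7 + 65*x/7 + coth(x) + csch(x) + C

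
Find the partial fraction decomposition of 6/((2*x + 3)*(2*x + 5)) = -3/(2*x + 5) + 3/(2*x + 3)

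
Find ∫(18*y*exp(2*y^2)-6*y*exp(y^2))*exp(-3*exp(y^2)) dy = -3*exp(y^2 - 3*exp(y^2)) + C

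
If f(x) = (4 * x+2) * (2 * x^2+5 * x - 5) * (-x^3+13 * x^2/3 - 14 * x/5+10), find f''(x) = -240*x^4 + 640*x^3/3 + 5496*x^2/5 - 616*x/5 + 1348/3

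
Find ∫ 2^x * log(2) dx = 2^x + C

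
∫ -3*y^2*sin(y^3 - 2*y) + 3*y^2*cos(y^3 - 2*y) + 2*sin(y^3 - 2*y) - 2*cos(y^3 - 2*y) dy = sin(y*(y^2 - 2)) + cos(y*(y^2 - 2)) + C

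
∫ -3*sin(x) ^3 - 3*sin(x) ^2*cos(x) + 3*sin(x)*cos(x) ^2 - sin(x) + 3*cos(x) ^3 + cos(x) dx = sqrt(2)*(5*sin(x + pi/4) - cos(3*x + pi/4))/2 + C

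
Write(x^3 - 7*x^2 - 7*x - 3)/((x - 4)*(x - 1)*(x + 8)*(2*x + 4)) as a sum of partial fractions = 907/(1296*(x + 8)) - 25/(216*(x + 2)) + 8/(81*(x - 1)) - 79/(432*(x - 4))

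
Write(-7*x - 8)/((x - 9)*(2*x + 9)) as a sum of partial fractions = -47/(27*(2*x + 9)) - 71/(27*(x - 9))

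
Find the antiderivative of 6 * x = 3*x^2 + C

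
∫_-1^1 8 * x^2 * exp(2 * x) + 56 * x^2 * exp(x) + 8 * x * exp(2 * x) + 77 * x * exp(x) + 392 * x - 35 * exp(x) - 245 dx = -4*(-11 - exp(-1))^2 - 42 - 3*E - 3*exp(-1) + 4*(E + 3)^2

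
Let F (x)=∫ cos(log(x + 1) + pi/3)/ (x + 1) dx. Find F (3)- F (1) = -sin(log(2) + pi/3) + sin(pi/3 + log(4))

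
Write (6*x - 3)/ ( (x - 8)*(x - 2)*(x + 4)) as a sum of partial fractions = -3/(8*(x + 4)) - 1/(4*(x - 2)) + 5/(8*(x - 8))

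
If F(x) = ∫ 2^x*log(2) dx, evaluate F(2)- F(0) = 3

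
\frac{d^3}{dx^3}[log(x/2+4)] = 2/(x^3 + 24*x^2 + 192*x + 512)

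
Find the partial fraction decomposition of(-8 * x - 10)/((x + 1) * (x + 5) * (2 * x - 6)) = 15/(32*(x + 5)) + 1/(16*(x + 1)) - 17/(32*(x - 3))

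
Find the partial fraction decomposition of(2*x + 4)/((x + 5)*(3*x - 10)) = 32/(25*(3*x - 10)) + 6/(25*(x + 5))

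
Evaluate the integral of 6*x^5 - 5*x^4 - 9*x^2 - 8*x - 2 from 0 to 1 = -9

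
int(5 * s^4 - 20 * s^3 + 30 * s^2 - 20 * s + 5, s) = s^5 - 5*s^4 + 10*s^3 - 10*s^2 + 5*s + C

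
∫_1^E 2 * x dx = -1 + exp(2)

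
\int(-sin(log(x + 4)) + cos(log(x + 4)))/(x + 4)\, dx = sqrt(2)*sin(log(x + 4) + pi/4) + C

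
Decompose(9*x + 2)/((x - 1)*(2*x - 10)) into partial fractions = -11/(8*(x - 1)) + 47/(8*(x - 5))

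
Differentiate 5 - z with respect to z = -1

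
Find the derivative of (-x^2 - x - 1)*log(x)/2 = (-2*x^2*log(x) - x^2 - x*log(x) - x - 1)/(2*x)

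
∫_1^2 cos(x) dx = -sin(1) + sin(2)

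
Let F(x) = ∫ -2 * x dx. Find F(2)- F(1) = -3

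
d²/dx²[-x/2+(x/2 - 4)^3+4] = 3*x/4 - 6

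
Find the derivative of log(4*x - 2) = 2/(2*x - 1)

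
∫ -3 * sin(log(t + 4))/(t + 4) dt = 3*cos(log(t + 4)) + C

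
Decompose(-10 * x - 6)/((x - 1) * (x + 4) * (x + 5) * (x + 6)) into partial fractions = -27/(7*(x + 6)) + 22/(3*(x + 5)) - 17/(5*(x + 4)) - 8/(105*(x - 1))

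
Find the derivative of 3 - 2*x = -2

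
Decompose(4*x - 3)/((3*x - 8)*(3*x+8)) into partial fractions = 41/(48*(3*x + 8)) + 23/(48*(3*x - 8))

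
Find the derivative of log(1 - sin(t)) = cos(t)/(sin(t) - 1)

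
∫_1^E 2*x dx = -1 + exp(2)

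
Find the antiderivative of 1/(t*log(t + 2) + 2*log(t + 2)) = log(3*log(t + 2)) + C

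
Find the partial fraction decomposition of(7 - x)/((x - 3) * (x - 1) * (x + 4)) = 11/(35*(x + 4)) - 3/(5*(x - 1)) + 2/(7*(x - 3))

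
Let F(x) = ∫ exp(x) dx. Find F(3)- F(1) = -E + exp(3)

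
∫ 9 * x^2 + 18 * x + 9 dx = 3*x^3 + 9*x^2 + 9*x + C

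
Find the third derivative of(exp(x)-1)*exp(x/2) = 27*exp(3*x/2)/8 - exp(x/2)/8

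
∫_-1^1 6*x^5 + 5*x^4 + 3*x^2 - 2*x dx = 4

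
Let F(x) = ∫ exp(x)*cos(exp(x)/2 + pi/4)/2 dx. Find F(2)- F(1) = sin(pi/4 + exp(2)/2) - sin(pi/4 + E/2)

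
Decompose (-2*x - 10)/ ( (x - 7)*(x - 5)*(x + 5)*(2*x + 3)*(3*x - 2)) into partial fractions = -54/(3211*(3*x - 2)) + 16/(2873*(2*x + 3)) + 1/(169*(x - 5)) - 1/(323*(x - 7))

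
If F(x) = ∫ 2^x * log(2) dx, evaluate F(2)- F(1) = 2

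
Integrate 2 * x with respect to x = x^2 + C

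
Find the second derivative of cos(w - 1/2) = -cos(w - 1/2)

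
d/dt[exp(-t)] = -exp(-t)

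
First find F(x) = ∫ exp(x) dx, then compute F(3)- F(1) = -E + exp(3)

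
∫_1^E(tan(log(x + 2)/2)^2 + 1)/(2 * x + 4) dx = -tan(log(3)/2) + tan(log(2 + E)/2)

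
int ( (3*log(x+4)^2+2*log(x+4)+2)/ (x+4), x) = (log(x + 4)^2 + log(x + 4) + 2)*log(x + 4) + C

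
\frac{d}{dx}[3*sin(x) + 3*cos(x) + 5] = -3*sin(x) + 3*cos(x)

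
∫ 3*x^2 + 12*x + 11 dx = x^3 + 6*x^2 + 11*x + C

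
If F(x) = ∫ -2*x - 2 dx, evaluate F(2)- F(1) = -5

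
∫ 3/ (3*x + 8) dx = log(3*x + 8) + C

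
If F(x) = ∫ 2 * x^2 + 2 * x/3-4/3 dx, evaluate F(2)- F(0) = 4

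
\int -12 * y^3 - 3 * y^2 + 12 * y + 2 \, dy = -3*y^4 - y^3 + 6*y^2 + 2*y + C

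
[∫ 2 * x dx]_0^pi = pi^2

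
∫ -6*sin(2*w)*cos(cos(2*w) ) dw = 3*sin(cos(2*w)) + C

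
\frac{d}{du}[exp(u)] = exp(u)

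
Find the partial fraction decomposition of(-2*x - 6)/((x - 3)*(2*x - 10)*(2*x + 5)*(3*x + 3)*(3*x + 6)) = -8/(4455*(2*x + 5)) + 1/(315*(x + 2)) - 1/(324*(x + 1)) + 1/(660*(x - 3)) - 2/(2835*(x - 5))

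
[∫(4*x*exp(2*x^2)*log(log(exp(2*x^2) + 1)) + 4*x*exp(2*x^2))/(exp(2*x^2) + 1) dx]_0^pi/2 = -log(2)*log(log(2)) + log(1 + exp(pi^2/2))*log(log(1 + exp(pi^2/2)))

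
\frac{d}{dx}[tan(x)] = cos(x)^(-2)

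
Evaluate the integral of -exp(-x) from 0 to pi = -1 + exp(-pi)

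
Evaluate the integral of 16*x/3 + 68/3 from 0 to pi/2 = -20 + (4 + 2*pi)*(pi/3 + 5)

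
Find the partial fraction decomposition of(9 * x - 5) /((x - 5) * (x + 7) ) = 17/(3*(x + 7)) + 10/(3*(x - 5))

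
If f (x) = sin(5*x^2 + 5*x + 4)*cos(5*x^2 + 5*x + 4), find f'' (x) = -200*x^2*sin(10*x^2 + 10*x + 8) - 200*x*sin(10*x^2 + 10*x + 8) - 50*sin(10*x^2 + 10*x + 8) + 10*cos(10*x^2 + 10*x + 8)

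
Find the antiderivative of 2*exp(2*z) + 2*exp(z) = (exp(z) + 1)^2 + C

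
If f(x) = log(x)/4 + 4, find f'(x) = 1/(4*x)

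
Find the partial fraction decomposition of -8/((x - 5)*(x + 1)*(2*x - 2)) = -1/(3*(x + 1)) + 1/(2*(x - 1)) - 1/(6*(x - 5))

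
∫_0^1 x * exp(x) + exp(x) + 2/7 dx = 2/7 + E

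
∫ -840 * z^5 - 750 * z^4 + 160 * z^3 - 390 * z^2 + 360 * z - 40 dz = -140*z^6 - 150*z^5 + 40*z^4 - 130*z^3 + 180*z^2 - 40*z + C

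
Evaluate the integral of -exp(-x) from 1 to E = -exp(-1) + exp(-E)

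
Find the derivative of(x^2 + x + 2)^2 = 4*x^3 + 6*x^2 + 10*x + 4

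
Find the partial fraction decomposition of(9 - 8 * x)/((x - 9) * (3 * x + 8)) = -13/(5*(3*x + 8)) - 9/(5*(x - 9))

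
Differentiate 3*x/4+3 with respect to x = 3/4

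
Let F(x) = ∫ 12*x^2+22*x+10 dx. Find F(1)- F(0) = 25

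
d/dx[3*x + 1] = 3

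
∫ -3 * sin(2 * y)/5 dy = 3*cos(2*y)/10 + C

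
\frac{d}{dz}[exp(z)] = exp(z)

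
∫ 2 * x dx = x^2 + C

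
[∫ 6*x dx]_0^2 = 12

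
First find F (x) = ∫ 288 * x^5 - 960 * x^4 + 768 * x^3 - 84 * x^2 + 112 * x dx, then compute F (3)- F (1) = 3560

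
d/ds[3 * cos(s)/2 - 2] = -3*sin(s)/2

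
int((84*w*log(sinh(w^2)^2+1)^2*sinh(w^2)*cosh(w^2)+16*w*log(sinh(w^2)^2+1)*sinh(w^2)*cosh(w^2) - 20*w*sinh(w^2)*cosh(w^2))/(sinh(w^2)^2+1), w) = 2*(28*log(cosh(w^2))^2 + 4*log(cosh(w^2)) - 5)*log(cosh(w^2)) + C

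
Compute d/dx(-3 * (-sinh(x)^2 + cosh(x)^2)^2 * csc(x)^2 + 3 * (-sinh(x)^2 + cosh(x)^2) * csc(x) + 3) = -3*(1 - 2/sin(x))*cos(x)/sin(x)^2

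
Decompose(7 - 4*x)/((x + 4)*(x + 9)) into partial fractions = -43/(5*(x + 9)) + 23/(5*(x + 4))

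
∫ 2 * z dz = z^2 + C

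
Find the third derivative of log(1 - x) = 2/(x^3 - 3*x^2 + 3*x - 1)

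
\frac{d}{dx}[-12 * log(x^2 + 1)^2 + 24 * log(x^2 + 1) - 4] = (-48*x*log(x^2 + 1) + 48*x)/(x^2 + 1)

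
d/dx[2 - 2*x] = -2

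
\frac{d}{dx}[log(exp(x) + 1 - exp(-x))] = (exp(2*x) + 1)/(exp(2*x) + exp(x) - 1)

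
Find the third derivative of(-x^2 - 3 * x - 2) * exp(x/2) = -x^2*exp(x/2)/8 - 15*x*exp(x/2)/8 - 11*exp(x/2)/2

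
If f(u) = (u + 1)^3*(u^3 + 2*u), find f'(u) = 6*u^5 + 15*u^4 + 20*u^3 + 21*u^2 + 12*u + 2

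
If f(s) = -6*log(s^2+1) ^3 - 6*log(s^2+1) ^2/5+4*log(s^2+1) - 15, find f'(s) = (-180*s*log(s^2 + 1)^2 - 24*s*log(s^2 + 1) + 40*s)/(5*s^2 + 5)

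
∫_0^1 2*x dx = 1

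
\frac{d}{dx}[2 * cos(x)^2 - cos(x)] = sin(x) - 2*sin(2*x)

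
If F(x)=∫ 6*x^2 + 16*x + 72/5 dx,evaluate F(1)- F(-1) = 164/5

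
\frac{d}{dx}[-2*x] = -2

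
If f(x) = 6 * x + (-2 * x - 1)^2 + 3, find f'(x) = 8*x + 10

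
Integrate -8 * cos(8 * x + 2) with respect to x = -sin(8*x + 2) + C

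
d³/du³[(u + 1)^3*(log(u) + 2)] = (6*u^3*log(u) + 23*u^3 + 6*u^2 - 3*u + 2)/u^3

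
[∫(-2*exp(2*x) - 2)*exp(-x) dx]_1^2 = -2*exp(2) - 2*exp(-1) + 2*exp(-2) + 2*E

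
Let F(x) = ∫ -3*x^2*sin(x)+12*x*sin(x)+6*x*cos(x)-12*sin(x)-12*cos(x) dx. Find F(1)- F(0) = -12 + 3*cos(1)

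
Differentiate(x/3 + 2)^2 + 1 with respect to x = 2*x/9 + 4/3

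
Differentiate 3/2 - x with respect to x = -1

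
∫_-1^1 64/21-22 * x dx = 128/21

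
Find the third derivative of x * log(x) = -1/x^2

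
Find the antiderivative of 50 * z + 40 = 25*z^2 + 40*z + C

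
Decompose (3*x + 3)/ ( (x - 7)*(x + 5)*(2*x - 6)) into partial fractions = -1/(16*(x + 5)) - 3/(16*(x - 3)) + 1/(4*(x - 7))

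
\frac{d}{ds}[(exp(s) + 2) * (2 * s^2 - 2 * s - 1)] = 2*s^2*exp(s) + 2*s*exp(s) + 8*s - 3*exp(s) - 4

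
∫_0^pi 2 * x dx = pi^2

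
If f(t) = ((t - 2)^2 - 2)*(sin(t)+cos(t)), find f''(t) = -t^2*sin(t) - t^2*cos(t) + 8*t*cos(t) + 8*sin(t) - 8*cos(t)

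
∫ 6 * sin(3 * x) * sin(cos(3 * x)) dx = 2*cos(cos(3*x)) + C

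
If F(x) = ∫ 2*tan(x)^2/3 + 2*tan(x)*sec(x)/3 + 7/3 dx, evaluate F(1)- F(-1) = 4*tan(1)/3 + 10/3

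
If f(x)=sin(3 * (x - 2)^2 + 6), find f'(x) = 6*(x - 2)*cos(3*(x^2 - 4*x + 6))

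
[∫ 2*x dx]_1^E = -1 + exp(2)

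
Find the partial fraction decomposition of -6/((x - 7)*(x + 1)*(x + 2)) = -2/(3*(x + 2)) + 3/(4*(x + 1)) - 1/(12*(x - 7))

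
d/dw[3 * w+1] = 3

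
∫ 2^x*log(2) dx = 2^x + C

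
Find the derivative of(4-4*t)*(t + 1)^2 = -12*t^2 - 8*t + 4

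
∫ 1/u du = log(3*u) + C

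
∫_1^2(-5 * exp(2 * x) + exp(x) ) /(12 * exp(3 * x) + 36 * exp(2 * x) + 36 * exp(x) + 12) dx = -exp(4)/(4*(1 + exp(2))^2) - E/(12*(1 + E)) + exp(2)/(12*(1 + exp(2))) + exp(2)/(4*(1 + E)^2)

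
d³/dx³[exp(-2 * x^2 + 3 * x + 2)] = -64*x^3*exp(-2*x^2 + 3*x + 2) + 144*x^2*exp(-2*x^2 + 3*x + 2) - 60*x*exp(-2*x^2 + 3*x + 2) - 9*exp(-2*x^2 + 3*x + 2)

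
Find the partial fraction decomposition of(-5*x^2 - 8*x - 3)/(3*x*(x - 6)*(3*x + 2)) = 1/(120*(3*x + 2)) - 77/(120*(x - 6)) + 1/(12*x)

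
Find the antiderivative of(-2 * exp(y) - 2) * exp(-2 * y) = (exp(y) + 1)^2*exp(-2*y) + C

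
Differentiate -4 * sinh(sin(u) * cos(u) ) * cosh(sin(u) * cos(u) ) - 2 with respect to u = -4*cos(2*u)*cosh(sin(2*u))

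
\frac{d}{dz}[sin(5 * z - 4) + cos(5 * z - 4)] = 5*sqrt(2)*cos(5*z - 4 + pi/4)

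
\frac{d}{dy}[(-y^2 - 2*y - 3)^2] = 4*y^3 + 12*y^2 + 20*y + 12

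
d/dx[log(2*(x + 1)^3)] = 3/(x + 1)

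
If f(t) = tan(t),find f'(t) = cos(t)^(-2)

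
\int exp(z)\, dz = exp(z) + C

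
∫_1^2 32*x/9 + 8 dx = 40/3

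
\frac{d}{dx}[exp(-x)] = -exp(-x)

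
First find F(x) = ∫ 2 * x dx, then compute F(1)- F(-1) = 0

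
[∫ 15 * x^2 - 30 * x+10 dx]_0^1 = 0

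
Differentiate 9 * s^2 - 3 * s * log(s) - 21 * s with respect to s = 18*s - 3*log(s) - 24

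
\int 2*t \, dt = t^2 + C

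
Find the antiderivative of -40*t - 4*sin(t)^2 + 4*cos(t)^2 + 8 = -20*t^2 + 8*t + 2*sin(2*t) + C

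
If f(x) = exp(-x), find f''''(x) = exp(-x)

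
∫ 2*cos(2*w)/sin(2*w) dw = log(3*sin(2*w)) + C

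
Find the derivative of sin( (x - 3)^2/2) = (x - 3)*cos(x^2/2 - 3*x + 9/2)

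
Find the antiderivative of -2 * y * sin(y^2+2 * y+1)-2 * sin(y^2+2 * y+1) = cos((y + 1)^2) + C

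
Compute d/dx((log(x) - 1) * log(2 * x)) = (2*log(x) - 1 + log(2))/x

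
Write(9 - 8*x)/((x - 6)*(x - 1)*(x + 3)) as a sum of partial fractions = 11/(12*(x + 3)) - 1/(20*(x - 1)) - 13/(15*(x - 6))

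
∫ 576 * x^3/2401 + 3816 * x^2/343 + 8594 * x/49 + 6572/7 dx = 144*x^4/2401 + 1272*x^3/343 + 4297*x^2/49 + 6572*x/7 + C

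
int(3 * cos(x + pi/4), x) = 3*sin(x + pi/4) + C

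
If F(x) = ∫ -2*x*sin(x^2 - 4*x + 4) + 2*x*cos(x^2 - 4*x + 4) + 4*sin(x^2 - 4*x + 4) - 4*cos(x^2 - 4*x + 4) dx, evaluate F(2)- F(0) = -cos(4) - sin(4) + 1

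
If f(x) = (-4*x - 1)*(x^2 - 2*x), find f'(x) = -12*x^2 + 14*x + 2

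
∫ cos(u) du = sin(u) + C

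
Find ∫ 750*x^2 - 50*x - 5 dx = 250*x^3 - 25*x^2 - 5*x + C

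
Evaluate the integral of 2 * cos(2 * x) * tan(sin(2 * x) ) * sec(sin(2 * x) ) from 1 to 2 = -sec(sin(2)) + sec(sin(4))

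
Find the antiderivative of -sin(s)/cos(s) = log(9*cos(s)) + C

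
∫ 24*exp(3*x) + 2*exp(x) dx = (8*exp(2*x) + 2)*exp(x) + C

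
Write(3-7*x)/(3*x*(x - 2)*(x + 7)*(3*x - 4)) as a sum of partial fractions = 57/(200*(3*x - 4)) - 52/(4725*(x + 7)) - 11/(108*(x - 2)) + 1/(56*x)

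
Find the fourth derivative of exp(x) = exp(x)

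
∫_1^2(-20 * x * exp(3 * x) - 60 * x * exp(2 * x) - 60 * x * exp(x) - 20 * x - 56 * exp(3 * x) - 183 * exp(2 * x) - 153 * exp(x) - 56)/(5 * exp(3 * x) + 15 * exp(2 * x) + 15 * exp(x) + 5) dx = -86/5 - 3*exp(4)/(1 + exp(2))^2 - 3*E/(1 + E) + 3*exp(2)/(1 + E)^2 + 3*exp(2)/(1 + exp(2))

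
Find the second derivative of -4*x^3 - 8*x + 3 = -24*x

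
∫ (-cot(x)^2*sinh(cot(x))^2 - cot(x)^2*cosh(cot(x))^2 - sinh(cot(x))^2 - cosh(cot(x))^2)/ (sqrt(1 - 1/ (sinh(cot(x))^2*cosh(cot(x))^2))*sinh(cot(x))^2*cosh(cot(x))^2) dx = asec(sinh(2*cot(x))/2) + C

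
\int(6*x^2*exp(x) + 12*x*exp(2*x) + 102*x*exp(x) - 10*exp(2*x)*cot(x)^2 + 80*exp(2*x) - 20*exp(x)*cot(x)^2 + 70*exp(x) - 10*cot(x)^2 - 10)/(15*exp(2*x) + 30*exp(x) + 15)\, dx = 2*(3*x*(x + 15)*exp(x) + (5*exp(x) + 5)*cot(x))/(15*(exp(x) + 1)) + C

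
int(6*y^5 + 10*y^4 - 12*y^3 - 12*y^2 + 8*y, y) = y^6 + 2*y^5 - 3*y^4 - 4*y^3 + 4*y^2 + C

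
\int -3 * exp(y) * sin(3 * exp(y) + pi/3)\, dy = cos(3*exp(y) + pi/3) + C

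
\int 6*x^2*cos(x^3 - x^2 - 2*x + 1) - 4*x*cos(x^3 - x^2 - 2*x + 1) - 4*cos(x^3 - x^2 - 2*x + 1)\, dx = 2*sin(x^3 - x^2 - 2*x + 1) + C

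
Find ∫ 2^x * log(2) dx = 2^x + C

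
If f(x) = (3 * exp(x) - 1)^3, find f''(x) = 243*exp(3*x) - 108*exp(2*x) + 9*exp(x)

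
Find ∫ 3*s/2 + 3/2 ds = 3*s^2/4 + 3*s/2 + C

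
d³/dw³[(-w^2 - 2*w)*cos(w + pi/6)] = -w^2*sin(w + pi/6) - 2*w*sin(w + pi/6) + 6*w*cos(w + pi/6) + 6*sqrt(2)*sin(w + 5*pi/12)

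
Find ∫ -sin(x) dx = cos(x) + C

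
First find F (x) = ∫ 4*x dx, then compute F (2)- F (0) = 8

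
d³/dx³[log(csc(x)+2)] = 2*(2 - 1/sin(x) - 12/sin(x)^2 - 6/sin(x)^3 - 1/sin(x)^4)*sin(x)*cos(x)/(2*sin(x) + 1)^3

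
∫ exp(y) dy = exp(y) + C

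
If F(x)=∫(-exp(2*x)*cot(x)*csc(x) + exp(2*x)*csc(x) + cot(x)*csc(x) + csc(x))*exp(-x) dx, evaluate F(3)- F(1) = (-E + exp(-1))*csc(1) + (-exp(-3) + exp(3))*csc(3)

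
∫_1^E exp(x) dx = -E + exp(E)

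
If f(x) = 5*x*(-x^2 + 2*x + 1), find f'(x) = -15*x^2 + 20*x + 5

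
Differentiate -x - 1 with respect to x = -1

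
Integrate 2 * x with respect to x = x^2 + C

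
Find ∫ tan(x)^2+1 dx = tan(x) + C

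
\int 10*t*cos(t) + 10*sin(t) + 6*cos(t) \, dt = (10*t + 6)*sin(t) + C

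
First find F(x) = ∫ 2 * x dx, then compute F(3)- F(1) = 8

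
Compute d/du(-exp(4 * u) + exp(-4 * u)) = (-4*exp(8*u) - 4)*exp(-4*u)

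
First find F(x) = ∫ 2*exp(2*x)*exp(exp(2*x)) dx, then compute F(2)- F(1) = -exp(exp(2)) + exp(exp(4))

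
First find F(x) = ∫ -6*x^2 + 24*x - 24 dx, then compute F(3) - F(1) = -4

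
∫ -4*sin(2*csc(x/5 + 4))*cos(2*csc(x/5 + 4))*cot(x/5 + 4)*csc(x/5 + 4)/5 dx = sin(2*csc(x/5 + 4))^2 + C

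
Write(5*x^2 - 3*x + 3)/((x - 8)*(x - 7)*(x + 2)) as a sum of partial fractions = 29/(90*(x + 2)) - 227/(9*(x - 7)) + 299/(10*(x - 8))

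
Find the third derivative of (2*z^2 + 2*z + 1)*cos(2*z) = 16*z^2*sin(2*z) + 16*z*sin(2*z) - 48*z*cos(2*z) - 16*sin(2*z) - 24*cos(2*z)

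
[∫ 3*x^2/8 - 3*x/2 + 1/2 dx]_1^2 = -7/8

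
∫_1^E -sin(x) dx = cos(E) - cos(1)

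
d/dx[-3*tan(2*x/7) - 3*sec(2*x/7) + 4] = -6*tan(2*x/7)^2/7 - 6*tan(2*x/7)*sec(2*x/7)/7 - 6/7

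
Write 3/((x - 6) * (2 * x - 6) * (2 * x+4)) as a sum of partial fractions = 3/(160*(x + 2)) - 1/(20*(x - 3)) + 1/(32*(x - 6))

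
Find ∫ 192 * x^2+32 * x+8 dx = 64*x^3 + 16*x^2 + 8*x + C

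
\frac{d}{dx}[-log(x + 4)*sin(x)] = -(x*log(x + 4)*cos(x) + 4*log(x + 4)*cos(x) + sin(x))/(x + 4)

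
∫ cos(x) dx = sin(x) + C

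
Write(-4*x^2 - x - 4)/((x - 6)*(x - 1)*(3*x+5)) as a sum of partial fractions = -121/(184*(3*x + 5)) + 9/(40*(x - 1)) - 154/(115*(x - 6))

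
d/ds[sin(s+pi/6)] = cos(s + pi/6)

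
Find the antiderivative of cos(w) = sin(w) + C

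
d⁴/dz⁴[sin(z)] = sin(z)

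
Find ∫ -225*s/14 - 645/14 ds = -225*s^2/28 - 645*s/14 + C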